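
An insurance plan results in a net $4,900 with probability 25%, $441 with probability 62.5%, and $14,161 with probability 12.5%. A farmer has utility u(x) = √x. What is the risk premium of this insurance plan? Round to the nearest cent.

E[u] = 0.25·√4900 + 0.625·√441 + 0.125·√14161 = 0.25·70 + 0.625·21 + 0.125·119 = 45.5
CE = (45.5)² = 2070.25
Risk premium = EV − CE = 3270.75 − 2070.25 = 1200.5

$1,200.50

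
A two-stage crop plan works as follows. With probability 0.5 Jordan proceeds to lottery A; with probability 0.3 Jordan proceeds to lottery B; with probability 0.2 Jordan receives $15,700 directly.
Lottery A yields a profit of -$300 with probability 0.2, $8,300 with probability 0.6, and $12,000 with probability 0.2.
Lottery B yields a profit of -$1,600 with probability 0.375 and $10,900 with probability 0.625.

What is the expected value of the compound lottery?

EV(A) = 0.2 × (-300) + 0.6 × 8300 + 0.2 × 12000 = -60 + 4980 + 2400 = 7320
EV(B) = 0.375 × (-1600) + 0.625 × 10900 = -600 + 6812.5 = 6212.5
Branch C: 15700 (certain)
Overall = 0.5 × 7320 + 0.3 × 6212.5 + 0.2 × 15700 = 3660 + 1863.75 + 3140 = 8663.75

$8,663.75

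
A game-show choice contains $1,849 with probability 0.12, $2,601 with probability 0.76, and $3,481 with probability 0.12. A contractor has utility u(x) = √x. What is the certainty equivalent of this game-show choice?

$2,601

E[u] = 0.12·√1849 + 0.76·√2601 + 0.12·√3481 = 0.12·43 + 0.76·51 + 0.12·59 = 51
CE = (51)² = 2601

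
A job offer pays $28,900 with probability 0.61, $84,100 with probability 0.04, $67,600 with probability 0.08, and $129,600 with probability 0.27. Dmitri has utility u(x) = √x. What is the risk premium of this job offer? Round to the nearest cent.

E[u] = 0.61·√28900 + 0.04·√84100 + 0.08·√67600 + 0.27·√129600 = 0.61·170 + 0.04·290 + 0.08·260 + 0.27·360 = 233.3
CE = (233.3)² = 54428.89
Risk premium = EV − CE = 61393 − 54428.89 = 6964.11

$6,964.11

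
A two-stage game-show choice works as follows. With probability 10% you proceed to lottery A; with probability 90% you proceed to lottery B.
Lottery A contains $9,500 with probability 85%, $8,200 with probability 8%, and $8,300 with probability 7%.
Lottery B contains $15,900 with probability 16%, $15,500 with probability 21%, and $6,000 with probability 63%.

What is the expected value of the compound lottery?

EV(A) = 0.85 × 9500 + 0.08 × 8200 + 0.07 × 8300 = 8075 + 656 + 581 = 9312
EV(B) = 0.16 × 15900 + 0.21 × 15500 + 0.63 × 6000 = 2544 + 3255 + 3780 = 9579
Overall = 0.1 × 9312 + 0.9 × 9579 = 931.2 + 8621.1 = 9552.3

$9,552.30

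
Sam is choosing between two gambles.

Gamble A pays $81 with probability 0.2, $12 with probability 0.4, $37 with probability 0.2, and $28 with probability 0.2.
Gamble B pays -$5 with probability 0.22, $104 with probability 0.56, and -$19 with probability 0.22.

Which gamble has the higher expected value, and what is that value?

Gamble B ($52.96)

Gamble A = 0.2 × 81 + 0.4 × 12 + 0.2 × 37 + 0.2 × 28 = 16.2 + 4.8 + 7.4 + 5.6 = 34
Gamble B = 0.22 × (-5) + 0.56 × 104 + 0.22 × (-19) = -1.1 + 58.24 − 4.18 = 52.96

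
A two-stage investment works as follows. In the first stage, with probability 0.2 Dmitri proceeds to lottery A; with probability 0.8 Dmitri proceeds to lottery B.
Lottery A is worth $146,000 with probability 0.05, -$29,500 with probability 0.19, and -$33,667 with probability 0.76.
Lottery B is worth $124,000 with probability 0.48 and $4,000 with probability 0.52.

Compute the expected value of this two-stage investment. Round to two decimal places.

EV(A) = 0.05 × 146000 + 0.19 × (-29500) + 0.76 × (-33667) = 7300 − 5605 − 25586.92 = -23891.92
EV(B) = 0.48 × 124000 + 0.52 × 4000 = 59520 + 2080 = 61600
Overall = 0.2 × (-23891.92) + 0.8 × 61600 = -4778.384 + 49280 = 44501.616

$44,501.62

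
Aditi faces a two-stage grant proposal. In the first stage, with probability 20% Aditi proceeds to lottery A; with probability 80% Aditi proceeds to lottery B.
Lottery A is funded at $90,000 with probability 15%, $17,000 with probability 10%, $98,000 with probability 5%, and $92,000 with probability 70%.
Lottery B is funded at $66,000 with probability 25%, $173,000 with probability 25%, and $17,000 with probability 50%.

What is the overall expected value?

$71,500

EV(A) = 0.15 × 90000 + 0.1 × 17000 + 0.05 × 98000 + 0.7 × 92000 = 13500 + 1700 + 4900 + 64400 = 84500
EV(B) = 0.25 × 66000 + 0.25 × 173000 + 0.5 × 17000 = 16500 + 43250 + 8500 = 68250
Overall = 0.2 × 84500 + 0.8 × 68250 = 16900 + 54600 = 71500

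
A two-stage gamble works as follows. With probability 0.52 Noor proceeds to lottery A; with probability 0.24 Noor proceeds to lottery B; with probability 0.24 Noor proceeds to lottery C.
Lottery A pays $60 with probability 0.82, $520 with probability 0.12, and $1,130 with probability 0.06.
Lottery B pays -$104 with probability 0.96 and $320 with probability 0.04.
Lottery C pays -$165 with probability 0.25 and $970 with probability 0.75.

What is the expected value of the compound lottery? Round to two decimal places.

$237.10

EV(A) = 0.82 × 60 + 0.12 × 520 + 0.06 × 1130 = 49.2 + 62.4 + 67.8 = 179.4
EV(B) = 0.96 × (-104) + 0.04 × 320 = -99.84 + 12.8 = -87.04
EV(C) = 0.25 × (-165) + 0.75 × 970 = -41.25 + 727.5 = 686.25
Overall = 0.52 × 179.4 + 0.24 × (-87.04) + 0.24 × 686.25 = 93.288 − 20.8896 + 164.7 = 237.0984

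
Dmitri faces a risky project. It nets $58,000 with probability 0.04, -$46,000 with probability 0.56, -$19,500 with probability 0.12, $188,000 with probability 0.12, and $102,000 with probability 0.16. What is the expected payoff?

EV = 0.04 × 58000 + 0.56 × (-46000) + 0.12 × (-19500) + 0.12 × 188000 + 0.16 × 102000 = 2320 − 25760 − 2340 + 22560 + 16320 = 13100

$13,100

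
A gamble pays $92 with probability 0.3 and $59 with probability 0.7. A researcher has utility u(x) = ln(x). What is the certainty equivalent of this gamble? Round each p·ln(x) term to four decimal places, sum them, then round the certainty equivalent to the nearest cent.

E[u] = 0.3·ln(92) + 0.7·ln(59) = 1.3565 + 2.8543 = 4.2108
CE = e^4.2108 ≈ 67.41

$67.41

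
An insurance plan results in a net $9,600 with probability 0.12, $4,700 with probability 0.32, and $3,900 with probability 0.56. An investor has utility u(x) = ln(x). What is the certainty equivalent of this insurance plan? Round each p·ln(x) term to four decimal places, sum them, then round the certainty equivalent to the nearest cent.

$4,612.38

E[u] = 0.12·ln(9600) + 0.32·ln(4700) + 0.56·ln(3900) = 1.1003 + 2.7057 + 4.6305 = 8.4365
CE = e^8.4365 ≈ 4612.38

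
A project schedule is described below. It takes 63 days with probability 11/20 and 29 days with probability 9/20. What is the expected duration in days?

47.7 days

EV = 11/20 × 63 + 9/20 × 29 = 34.65 + 13.05 = 47.7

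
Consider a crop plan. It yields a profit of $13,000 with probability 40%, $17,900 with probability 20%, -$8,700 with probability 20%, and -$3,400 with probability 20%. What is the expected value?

$6,360

EV = 0.4 × 13000 + 0.2 × 17900 + 0.2 × (-8700) + 0.2 × (-3400) = 5200 + 3580 − 1740 − 680 = 6360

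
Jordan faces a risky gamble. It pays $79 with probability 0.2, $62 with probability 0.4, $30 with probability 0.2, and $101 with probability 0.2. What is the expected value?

EV = 0.2 × 79 + 0.4 × 62 + 0.2 × 30 + 0.2 × 101 = 15.8 + 24.8 + 6 + 20.2 = 66.8

$66.80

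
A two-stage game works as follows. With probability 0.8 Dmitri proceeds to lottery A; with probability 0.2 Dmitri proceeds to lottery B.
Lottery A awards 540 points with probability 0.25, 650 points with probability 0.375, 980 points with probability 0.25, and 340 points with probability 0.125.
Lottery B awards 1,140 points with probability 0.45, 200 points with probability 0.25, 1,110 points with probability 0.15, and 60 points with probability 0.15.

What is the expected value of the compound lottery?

680.7 points

EV(A) = 0.25 × 540 + 0.375 × 650 + 0.25 × 980 + 0.125 × 340 = 135 + 243.75 + 245 + 42.5 = 666.25
EV(B) = 0.45 × 1140 + 0.25 × 200 + 0.15 × 1110 + 0.15 × 60 = 513 + 50 + 166.5 + 9 = 738.5
Overall = 0.8 × 666.25 + 0.2 × 738.5 = 533 + 147.7 = 680.7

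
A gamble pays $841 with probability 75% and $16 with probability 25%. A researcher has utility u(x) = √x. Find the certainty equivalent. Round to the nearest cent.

$517.56

E[u] = 0.75·√841 + 0.25·√16 = 0.75·29 + 0.25·4 = 22.75
CE = (22.75)² = 517.5625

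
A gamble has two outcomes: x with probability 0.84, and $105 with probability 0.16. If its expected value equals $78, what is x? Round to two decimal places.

0.84·x + 0.16·105 = 78
0.84·x = 78 − 16.8 = 61.2
x = 61.2 / 0.84 = 72.8571

x = $72.86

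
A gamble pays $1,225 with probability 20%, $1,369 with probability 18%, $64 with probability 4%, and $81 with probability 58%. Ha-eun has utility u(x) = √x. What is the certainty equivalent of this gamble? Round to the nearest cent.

$368.64

E[u] = 0.2·√1225 + 0.18·√1369 + 0.04·√64 + 0.58·√81 = 0.2·35 + 0.18·37 + 0.04·8 + 0.58·9 = 19.2
CE = (19.2)² = 368.64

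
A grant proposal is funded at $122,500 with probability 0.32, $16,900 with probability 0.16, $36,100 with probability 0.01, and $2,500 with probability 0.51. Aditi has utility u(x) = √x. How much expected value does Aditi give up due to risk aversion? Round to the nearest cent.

E[u] = 0.32·√122500 + 0.16·√16900 + 0.01·√36100 + 0.51·√2500 = 0.32·350 + 0.16·130 + 0.01·190 + 0.51·50 = 160.2
CE = (160.2)² = 25664.04
Risk premium = EV − CE = 43540 − 25664.04 = 17875.96

$17,875.96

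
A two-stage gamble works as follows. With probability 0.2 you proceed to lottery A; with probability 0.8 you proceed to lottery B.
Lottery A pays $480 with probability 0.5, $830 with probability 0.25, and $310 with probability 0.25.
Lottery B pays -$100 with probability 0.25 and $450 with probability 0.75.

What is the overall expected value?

$355

EV(A) = 0.5 × 480 + 0.25 × 830 + 0.25 × 310 = 240 + 207.5 + 77.5 = 525
EV(B) = 0.25 × (-100) + 0.75 × 450 = -25 + 337.5 = 312.5
Overall = 0.2 × 525 + 0.8 × 312.5 = 105 + 250 = 355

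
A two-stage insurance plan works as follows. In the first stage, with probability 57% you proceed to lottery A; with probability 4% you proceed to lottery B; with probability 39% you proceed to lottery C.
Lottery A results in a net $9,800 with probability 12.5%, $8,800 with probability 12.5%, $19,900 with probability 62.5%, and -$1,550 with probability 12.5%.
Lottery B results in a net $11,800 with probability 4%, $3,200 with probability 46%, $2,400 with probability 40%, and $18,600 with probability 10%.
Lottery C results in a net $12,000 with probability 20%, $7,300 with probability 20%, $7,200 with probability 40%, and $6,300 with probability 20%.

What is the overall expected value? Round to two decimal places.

EV(A) = 0.125 × 9800 + 0.125 × 8800 + 0.625 × 19900 + 0.125 × (-1550) = 1225 + 1100 + 12437.5 − 193.75 = 14568.75
EV(B) = 0.04 × 11800 + 0.46 × 3200 + 0.4 × 2400 + 0.1 × 18600 = 472 + 1472 + 960 + 1860 = 4764
EV(C) = 0.2 × 12000 + 0.2 × 7300 + 0.4 × 7200 + 0.2 × 6300 = 2400 + 1460 + 2880 + 1260 = 8000
Overall = 0.57 × 14568.75 + 0.04 × 4764 + 0.39 × 8000 = 8304.1875 + 190.56 + 3120 = 11614.7475

$11,614.75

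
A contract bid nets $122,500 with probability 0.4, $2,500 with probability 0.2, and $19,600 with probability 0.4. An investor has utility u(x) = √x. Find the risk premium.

E[u] = 0.4·√122500 + 0.2·√2500 + 0.4·√19600 = 0.4·350 + 0.2·50 + 0.4·140 = 206
CE = (206)² = 42436
Risk premium = EV − CE = 57340 − 42436 = 14904

$14,904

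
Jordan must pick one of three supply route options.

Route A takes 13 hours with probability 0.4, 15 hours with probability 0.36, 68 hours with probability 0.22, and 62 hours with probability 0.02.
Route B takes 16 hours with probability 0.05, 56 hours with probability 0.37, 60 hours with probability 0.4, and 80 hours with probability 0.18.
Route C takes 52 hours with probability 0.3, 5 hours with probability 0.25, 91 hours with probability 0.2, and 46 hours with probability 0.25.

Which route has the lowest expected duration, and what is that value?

Route A = 0.4 × 13 + 0.36 × 15 + 0.22 × 68 + 0.02 × 62 = 5.2 + 5.4 + 14.96 + 1.24 = 26.8
Route B = 0.05 × 16 + 0.37 × 56 + 0.4 × 60 + 0.18 × 80 = 0.8 + 20.72 + 24 + 14.4 = 59.92
Route C = 0.3 × 52 + 0.25 × 5 + 0.2 × 91 + 0.25 × 46 = 15.6 + 1.25 + 18.2 + 11.5 = 46.55

Route A (26.8 hours)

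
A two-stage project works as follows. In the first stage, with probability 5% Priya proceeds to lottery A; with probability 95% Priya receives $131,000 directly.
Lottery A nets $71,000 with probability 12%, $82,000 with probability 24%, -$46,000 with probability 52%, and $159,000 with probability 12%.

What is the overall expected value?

EV(A) = 0.12 × 71000 + 0.24 × 82000 + 0.52 × (-46000) + 0.12 × 159000 = 8520 + 19680 − 23920 + 19080 = 23360
Branch B: 131000 (certain)
Overall = 0.05 × 23360 + 0.95 × 131000 = 1168 + 124450 = 125618

$125,618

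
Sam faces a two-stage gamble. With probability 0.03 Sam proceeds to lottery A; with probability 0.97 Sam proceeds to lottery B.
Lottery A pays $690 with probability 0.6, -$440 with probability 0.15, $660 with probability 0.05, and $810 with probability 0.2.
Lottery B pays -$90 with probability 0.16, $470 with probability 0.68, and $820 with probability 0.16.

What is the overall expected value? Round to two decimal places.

EV(A) = 0.6 × 690 + 0.15 × (-440) + 0.05 × 660 + 0.2 × 810 = 414 − 66 + 33 + 162 = 543
EV(B) = 0.16 × (-90) + 0.68 × 470 + 0.16 × 820 = -14.4 + 319.6 + 131.2 = 436.4
Overall = 0.03 × 543 + 0.97 × 436.4 = 16.29 + 423.308 = 439.598

$439.60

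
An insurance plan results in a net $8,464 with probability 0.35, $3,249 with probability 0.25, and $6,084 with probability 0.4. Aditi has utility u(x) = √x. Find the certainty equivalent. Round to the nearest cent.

$6,029.52

E[u] = 0.35·√8464 + 0.25·√3249 + 0.4·√6084 = 0.35·92 + 0.25·57 + 0.4·78 = 77.65
CE = (77.65)² = 6029.5225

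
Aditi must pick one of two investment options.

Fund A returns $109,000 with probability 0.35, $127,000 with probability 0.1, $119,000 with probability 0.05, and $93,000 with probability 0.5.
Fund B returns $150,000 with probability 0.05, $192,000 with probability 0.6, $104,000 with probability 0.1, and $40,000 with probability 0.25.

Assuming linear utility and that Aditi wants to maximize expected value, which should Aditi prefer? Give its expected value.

Fund A = 0.35 × 109000 + 0.1 × 127000 + 0.05 × 119000 + 0.5 × 93000 = 38150 + 12700 + 5950 + 46500 = 103300
Fund B = 0.05 × 150000 + 0.6 × 192000 + 0.1 × 104000 + 0.25 × 40000 = 7500 + 115200 + 10400 + 10000 = 143100

Fund B ($143,100)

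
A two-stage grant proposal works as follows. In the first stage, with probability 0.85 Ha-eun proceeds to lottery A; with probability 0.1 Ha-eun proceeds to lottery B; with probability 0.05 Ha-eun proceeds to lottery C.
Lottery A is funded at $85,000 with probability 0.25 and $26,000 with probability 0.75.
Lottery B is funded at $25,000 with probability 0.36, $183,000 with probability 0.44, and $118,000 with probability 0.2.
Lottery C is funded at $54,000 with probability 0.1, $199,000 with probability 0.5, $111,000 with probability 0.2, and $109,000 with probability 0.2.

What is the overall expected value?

$53,394.50

EV(A) = 0.25 × 85000 + 0.75 × 26000 = 21250 + 19500 = 40750
EV(B) = 0.36 × 25000 + 0.44 × 183000 + 0.2 × 118000 = 9000 + 80520 + 23600 = 113120
EV(C) = 0.1 × 54000 + 0.5 × 199000 + 0.2 × 111000 + 0.2 × 109000 = 5400 + 99500 + 22200 + 21800 = 148900
Overall = 0.85 × 40750 + 0.1 × 113120 + 0.05 × 148900 = 34637.5 + 11312 + 7445 = 53394.5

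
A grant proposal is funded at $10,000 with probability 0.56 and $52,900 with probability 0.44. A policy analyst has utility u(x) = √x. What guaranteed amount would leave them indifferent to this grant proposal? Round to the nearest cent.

$24,711.84

E[u] = 0.56·√10000 + 0.44·√52900 = 0.56·100 + 0.44·230 = 157.2
CE = (157.2)² = 24711.84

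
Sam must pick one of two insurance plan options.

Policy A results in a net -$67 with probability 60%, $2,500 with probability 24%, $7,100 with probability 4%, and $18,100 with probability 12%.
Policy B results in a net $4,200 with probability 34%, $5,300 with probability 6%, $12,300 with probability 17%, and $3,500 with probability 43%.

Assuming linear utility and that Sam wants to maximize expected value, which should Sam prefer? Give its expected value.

Policy B ($5,342)

Policy A = 0.6 × (-67) + 0.24 × 2500 + 0.04 × 7100 + 0.12 × 18100 = -40.2 + 600 + 284 + 2172 = 3015.8
Policy B = 0.34 × 4200 + 0.06 × 5300 + 0.17 × 12300 + 0.43 × 3500 = 1428 + 318 + 2091 + 1505 = 5342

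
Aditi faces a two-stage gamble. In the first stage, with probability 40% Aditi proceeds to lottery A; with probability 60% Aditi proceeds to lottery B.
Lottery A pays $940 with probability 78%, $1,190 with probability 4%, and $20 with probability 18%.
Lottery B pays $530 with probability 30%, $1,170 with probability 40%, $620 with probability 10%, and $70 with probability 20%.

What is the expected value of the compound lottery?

EV(A) = 0.78 × 940 + 0.04 × 1190 + 0.18 × 20 = 733.2 + 47.6 + 3.6 = 784.4
EV(B) = 0.3 × 530 + 0.4 × 1170 + 0.1 × 620 + 0.2 × 70 = 159 + 468 + 62 + 14 = 703
Overall = 0.4 × 784.4 + 0.6 × 703 = 313.76 + 421.8 = 735.56

$735.56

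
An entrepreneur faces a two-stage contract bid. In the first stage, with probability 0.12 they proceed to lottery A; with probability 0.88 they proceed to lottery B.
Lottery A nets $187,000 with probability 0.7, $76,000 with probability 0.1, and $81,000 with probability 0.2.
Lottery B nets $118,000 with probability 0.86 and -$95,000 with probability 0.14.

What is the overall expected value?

EV(A) = 0.7 × 187000 + 0.1 × 76000 + 0.2 × 81000 = 130900 + 7600 + 16200 = 154700
EV(B) = 0.86 × 118000 + 0.14 × (-95000) = 101480 − 13300 = 88180
Overall = 0.12 × 154700 + 0.88 × 88180 = 18564 + 77598.4 = 96162.4

$96,162.40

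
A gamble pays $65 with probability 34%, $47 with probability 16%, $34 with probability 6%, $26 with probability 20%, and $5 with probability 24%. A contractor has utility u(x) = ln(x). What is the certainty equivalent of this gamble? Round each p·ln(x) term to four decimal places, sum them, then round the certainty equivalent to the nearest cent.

E[u] = 0.34·ln(65) + 0.16·ln(47) + 0.06·ln(34) + 0.2·ln(26) + 0.24·ln(5) = 1.4193 + 0.6160 + 0.2116 + 0.6516 + 0.3863 = 3.2848
CE = e^3.2848 ≈ 26.70

$26.70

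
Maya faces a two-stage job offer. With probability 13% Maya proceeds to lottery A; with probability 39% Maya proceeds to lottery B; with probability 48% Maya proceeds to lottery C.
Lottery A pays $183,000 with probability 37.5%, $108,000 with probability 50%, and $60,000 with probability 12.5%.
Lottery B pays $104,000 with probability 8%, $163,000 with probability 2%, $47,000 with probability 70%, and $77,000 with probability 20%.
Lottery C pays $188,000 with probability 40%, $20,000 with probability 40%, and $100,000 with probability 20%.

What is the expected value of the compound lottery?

EV(A) = 0.375 × 183000 + 0.5 × 108000 + 0.125 × 60000 = 68625 + 54000 + 7500 = 130125
EV(B) = 0.08 × 104000 + 0.02 × 163000 + 0.7 × 47000 + 0.2 × 77000 = 8320 + 3260 + 32900 + 15400 = 59880
EV(C) = 0.4 × 188000 + 0.4 × 20000 + 0.2 × 100000 = 75200 + 8000 + 20000 = 103200
Overall = 0.13 × 130125 + 0.39 × 59880 + 0.48 × 103200 = 16916.25 + 23353.2 + 49536 = 89805.45

$89,805.45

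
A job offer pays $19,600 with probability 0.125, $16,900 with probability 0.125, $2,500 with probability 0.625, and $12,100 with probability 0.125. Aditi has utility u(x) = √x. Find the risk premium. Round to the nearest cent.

E[u] = 0.125·√19600 + 0.125·√16900 + 0.625·√2500 + 0.125·√12100 = 0.125·140 + 0.125·130 + 0.625·50 + 0.125·110 = 78.75
CE = (78.75)² = 6201.5625
Risk premium = EV − CE = 7637.5 − 6201.5625 = 1435.9375

$1,435.94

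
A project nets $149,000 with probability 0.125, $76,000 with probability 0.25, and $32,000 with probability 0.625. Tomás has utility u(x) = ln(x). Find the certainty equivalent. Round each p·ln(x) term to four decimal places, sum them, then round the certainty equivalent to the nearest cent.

$48,146.32

E[u] = 0.125·ln(149000) + 0.25·ln(76000) + 0.625·ln(32000) = 1.4890 + 2.8096 + 6.4834 = 10.7820
CE = e^10.7820 ≈ 48146.32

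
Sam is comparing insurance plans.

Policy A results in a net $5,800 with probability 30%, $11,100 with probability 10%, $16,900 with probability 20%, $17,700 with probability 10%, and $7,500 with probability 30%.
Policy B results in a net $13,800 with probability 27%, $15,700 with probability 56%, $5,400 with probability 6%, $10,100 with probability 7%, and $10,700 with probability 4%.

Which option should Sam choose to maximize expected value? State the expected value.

Policy B ($13,977)

Policy A = 0.3 × 5800 + 0.1 × 11100 + 0.2 × 16900 + 0.1 × 17700 + 0.3 × 7500 = 1740 + 1110 + 3380 + 1770 + 2250 = 10250
Policy B = 0.27 × 13800 + 0.56 × 15700 + 0.06 × 5400 + 0.07 × 10100 + 0.04 × 10700 = 3726 + 8792 + 324 + 707 + 428 = 13977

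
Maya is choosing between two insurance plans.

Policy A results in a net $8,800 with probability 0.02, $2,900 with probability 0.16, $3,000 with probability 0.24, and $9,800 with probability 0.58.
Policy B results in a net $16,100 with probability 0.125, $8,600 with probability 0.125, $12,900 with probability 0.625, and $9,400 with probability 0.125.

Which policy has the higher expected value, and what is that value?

Policy B ($12,325)

Policy A = 0.02 × 8800 + 0.16 × 2900 + 0.24 × 3000 + 0.58 × 9800 = 176 + 464 + 720 + 5684 = 7044
Policy B = 0.125 × 16100 + 0.125 × 8600 + 0.625 × 12900 + 0.125 × 9400 = 2012.5 + 1075 + 8062.5 + 1175 = 12325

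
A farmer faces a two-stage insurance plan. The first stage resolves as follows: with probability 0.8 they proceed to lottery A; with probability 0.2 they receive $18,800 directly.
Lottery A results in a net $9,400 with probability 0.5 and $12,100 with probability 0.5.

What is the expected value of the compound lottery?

$12,360

EV(A) = 0.5 × 9400 + 0.5 × 12100 = 4700 + 6050 = 10750
Branch B: 18800 (certain)
Overall = 0.8 × 10750 + 0.2 × 18800 = 8600 + 3760 = 12360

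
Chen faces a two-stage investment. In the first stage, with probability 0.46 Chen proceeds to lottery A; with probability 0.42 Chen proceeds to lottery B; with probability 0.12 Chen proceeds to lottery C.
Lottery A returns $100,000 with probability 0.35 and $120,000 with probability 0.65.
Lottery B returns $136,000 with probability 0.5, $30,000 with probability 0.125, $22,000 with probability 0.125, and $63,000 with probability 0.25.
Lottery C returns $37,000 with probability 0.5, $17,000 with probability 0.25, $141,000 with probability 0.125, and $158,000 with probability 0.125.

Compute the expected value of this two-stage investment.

EV(A) = 0.35 × 100000 + 0.65 × 120000 = 35000 + 78000 = 113000
EV(B) = 0.5 × 136000 + 0.125 × 30000 + 0.125 × 22000 + 0.25 × 63000 = 68000 + 3750 + 2750 + 15750 = 90250
EV(C) = 0.5 × 37000 + 0.25 × 17000 + 0.125 × 141000 + 0.125 × 158000 = 18500 + 4250 + 17625 + 19750 = 60125
Overall = 0.46 × 113000 + 0.42 × 90250 + 0.12 × 60125 = 51980 + 37905 + 7215 = 97100

$97,100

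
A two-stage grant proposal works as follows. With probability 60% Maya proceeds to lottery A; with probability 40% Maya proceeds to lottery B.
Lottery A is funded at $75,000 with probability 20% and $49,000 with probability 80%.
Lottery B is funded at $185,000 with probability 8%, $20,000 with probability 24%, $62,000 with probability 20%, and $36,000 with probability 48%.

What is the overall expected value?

$52,232

EV(A) = 0.2 × 75000 + 0.8 × 49000 = 15000 + 39200 = 54200
EV(B) = 0.08 × 185000 + 0.24 × 20000 + 0.2 × 62000 + 0.48 × 36000 = 14800 + 4800 + 12400 + 17280 = 49280
Overall = 0.6 × 54200 + 0.4 × 49280 = 32520 + 19712 = 52232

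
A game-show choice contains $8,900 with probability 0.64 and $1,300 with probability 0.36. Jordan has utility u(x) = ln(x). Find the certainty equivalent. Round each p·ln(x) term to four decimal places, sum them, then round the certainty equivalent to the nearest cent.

E[u] = 0.64·ln(8900) + 0.36·ln(1300) = 5.8200 + 2.5812 = 8.4012
CE = e^8.4012 ≈ 4452.41

$4,452.41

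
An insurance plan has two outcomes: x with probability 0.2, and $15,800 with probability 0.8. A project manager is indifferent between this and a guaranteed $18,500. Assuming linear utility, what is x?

x = $29,300

0.2·x + 0.8·15800 = 18500
0.2·x = 18500 − 12640 = 5860
x = 5860 / 0.2 = 29300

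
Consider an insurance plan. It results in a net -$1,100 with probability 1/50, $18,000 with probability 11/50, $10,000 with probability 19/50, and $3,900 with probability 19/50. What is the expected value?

EV = 1/50 × (-1100) + 11/50 × 18000 + 19/50 × 10000 + 19/50 × 3900 = -22 + 3960 + 3800 + 1482 = 9220

$9,220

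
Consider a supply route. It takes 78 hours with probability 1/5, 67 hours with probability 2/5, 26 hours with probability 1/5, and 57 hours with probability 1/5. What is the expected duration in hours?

59 hours

EV = 1/5 × 78 + 2/5 × 67 + 1/5 × 26 + 1/5 × 57 = 15.6 + 26.8 + 5.2 + 11.4 = 59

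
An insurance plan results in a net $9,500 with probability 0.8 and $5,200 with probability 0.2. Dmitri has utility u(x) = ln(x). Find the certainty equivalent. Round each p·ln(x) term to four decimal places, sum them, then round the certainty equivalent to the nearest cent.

E[u] = 0.8·ln(9500) + 0.2·ln(5200) = 7.3272 + 1.7113 = 9.0385
CE = e^9.0385 ≈ 8421.14

$8,421.14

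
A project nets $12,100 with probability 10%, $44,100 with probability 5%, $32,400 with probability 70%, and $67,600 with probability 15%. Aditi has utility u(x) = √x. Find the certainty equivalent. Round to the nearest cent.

$34,782.25

E[u] = 0.1·√12100 + 0.05·√44100 + 0.7·√32400 + 0.15·√67600 = 0.1·110 + 0.05·210 + 0.7·180 + 0.15·260 = 186.5
CE = (186.5)² = 34782.25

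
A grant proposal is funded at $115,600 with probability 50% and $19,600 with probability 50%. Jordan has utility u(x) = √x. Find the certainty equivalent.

$57,600

E[u] = 0.5·√115600 + 0.5·√19600 = 0.5·340 + 0.5·140 = 240
CE = (240)² = 57600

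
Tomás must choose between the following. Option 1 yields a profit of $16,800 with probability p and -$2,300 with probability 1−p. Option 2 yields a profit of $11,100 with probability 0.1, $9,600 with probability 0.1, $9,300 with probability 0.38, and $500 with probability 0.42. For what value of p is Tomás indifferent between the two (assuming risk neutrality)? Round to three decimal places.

p = 0.425

EV(Option 2) = 0.1 × 11100 + 0.1 × 9600 + 0.38 × 9300 + 0.42 × 500 = 1110 + 960 + 3534 + 210 = 5814
p·16800 + (1−p)·(-2300) = 5814
19100p − 2300 = 5814
p = (5814 + 2300) / 19100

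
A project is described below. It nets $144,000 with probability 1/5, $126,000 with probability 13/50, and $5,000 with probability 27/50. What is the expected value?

EV = 1/5 × 144000 + 13/50 × 126000 + 27/50 × 5000 = 28800 + 32760 + 2700 = 64260

$64,260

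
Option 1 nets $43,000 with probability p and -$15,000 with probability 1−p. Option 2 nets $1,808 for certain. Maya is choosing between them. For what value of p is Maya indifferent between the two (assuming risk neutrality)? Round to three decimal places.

p = 0.290

p·43000 + (1−p)·(-15000) = 1808
58000p − 15000 = 1808
p = (1808 + 15000) / 58000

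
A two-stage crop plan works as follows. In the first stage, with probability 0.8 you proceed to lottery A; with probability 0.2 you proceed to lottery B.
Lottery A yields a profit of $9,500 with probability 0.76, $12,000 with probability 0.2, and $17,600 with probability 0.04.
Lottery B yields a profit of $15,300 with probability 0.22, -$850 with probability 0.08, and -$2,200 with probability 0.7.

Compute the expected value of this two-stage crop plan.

$8,610.80

EV(A) = 0.76 × 9500 + 0.2 × 12000 + 0.04 × 17600 = 7220 + 2400 + 704 = 10324
EV(B) = 0.22 × 15300 + 0.08 × (-850) + 0.7 × (-2200) = 3366 − 68 − 1540 = 1758
Overall = 0.8 × 10324 + 0.2 × 1758 = 8259.2 + 351.6 = 8610.8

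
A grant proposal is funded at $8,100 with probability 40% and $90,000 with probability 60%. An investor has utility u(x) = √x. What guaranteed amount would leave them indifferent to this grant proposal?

$46,656

E[u] = 0.4·√8100 + 0.6·√90000 = 0.4·90 + 0.6·300 = 216
CE = (216)² = 46656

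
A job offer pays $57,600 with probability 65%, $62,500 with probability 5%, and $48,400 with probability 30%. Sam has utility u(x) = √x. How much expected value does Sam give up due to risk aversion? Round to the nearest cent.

E[u] = 0.65·√57600 + 0.05·√62500 + 0.3·√48400 = 0.65·240 + 0.05·250 + 0.3·220 = 234.5
CE = (234.5)² = 54990.25
Risk premium = EV − CE = 55085 − 54990.25 = 94.75

$94.75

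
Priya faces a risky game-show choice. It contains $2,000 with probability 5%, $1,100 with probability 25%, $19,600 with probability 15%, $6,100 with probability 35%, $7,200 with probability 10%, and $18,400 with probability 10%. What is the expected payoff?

EV = 0.05 × 2000 + 0.25 × 1100 + 0.15 × 19600 + 0.35 × 6100 + 0.1 × 7200 + 0.1 × 18400 = 100 + 275 + 2940 + 2135 + 720 + 1840 = 8010

$8,010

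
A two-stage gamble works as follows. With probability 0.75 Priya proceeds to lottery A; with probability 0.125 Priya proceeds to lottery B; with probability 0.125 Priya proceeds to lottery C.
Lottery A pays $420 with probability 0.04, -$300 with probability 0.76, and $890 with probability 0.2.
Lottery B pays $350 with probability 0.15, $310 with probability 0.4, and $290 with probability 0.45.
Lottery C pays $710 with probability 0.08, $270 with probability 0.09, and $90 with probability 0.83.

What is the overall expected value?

$32.95

EV(A) = 0.04 × 420 + 0.76 × (-300) + 0.2 × 890 = 16.8 − 228 + 178 = -33.2
EV(B) = 0.15 × 350 + 0.4 × 310 + 0.45 × 290 = 52.5 + 124 + 130.5 = 307
EV(C) = 0.08 × 710 + 0.09 × 270 + 0.83 × 90 = 56.8 + 24.3 + 74.7 = 155.8
Overall = 0.75 × (-33.2) + 0.125 × 307 + 0.125 × 155.8 = -24.9 + 38.375 + 19.475 = 32.95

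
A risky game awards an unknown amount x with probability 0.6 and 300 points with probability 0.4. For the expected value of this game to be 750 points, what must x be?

x = 1,050 points

0.6·x + 0.4·300 = 750
0.6·x = 750 − 120 = 630
x = 630 / 0.6 = 1050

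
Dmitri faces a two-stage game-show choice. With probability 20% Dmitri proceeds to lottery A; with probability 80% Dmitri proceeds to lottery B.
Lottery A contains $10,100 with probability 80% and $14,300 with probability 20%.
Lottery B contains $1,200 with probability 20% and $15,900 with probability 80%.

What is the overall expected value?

$12,556

EV(A) = 0.8 × 10100 + 0.2 × 14300 = 8080 + 2860 = 10940
EV(B) = 0.2 × 1200 + 0.8 × 15900 = 240 + 12720 = 12960
Overall = 0.2 × 10940 + 0.8 × 12960 = 2188 + 10368 = 12556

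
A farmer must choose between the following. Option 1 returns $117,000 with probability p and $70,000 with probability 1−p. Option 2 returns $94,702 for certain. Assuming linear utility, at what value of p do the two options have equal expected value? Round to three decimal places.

p = 0.526

p·117000 + (1−p)·70000 = 94702
47000p + 70000 = 94702
p = (94702 − 70000) / 47000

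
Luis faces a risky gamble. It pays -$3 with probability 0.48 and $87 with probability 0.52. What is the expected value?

EV = 0.48 × (-3) + 0.52 × 87 = -1.44 + 45.24 = 43.8

$43.80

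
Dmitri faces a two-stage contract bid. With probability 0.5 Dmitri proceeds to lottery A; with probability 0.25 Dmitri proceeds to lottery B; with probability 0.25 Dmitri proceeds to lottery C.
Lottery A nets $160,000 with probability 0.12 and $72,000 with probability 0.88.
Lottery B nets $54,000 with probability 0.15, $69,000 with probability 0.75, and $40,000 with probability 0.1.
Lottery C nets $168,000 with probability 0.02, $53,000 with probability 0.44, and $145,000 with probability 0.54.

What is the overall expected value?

$83,487.50

EV(A) = 0.12 × 160000 + 0.88 × 72000 = 19200 + 63360 = 82560
EV(B) = 0.15 × 54000 + 0.75 × 69000 + 0.1 × 40000 = 8100 + 51750 + 4000 = 63850
EV(C) = 0.02 × 168000 + 0.44 × 53000 + 0.54 × 145000 = 3360 + 23320 + 78300 = 104980
Overall = 0.5 × 82560 + 0.25 × 63850 + 0.25 × 104980 = 41280 + 15962.5 + 26245 = 83487.5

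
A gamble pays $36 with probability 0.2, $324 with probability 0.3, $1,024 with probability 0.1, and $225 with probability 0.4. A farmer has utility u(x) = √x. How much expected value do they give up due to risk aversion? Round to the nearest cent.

E[u] = 0.2·√36 + 0.3·√324 + 0.1·√1024 + 0.4·√225 = 0.2·6 + 0.3·18 + 0.1·32 + 0.4·15 = 15.8
CE = (15.8)² = 249.64
Risk premium = EV − CE = 296.8 − 249.64 = 47.16

$47.16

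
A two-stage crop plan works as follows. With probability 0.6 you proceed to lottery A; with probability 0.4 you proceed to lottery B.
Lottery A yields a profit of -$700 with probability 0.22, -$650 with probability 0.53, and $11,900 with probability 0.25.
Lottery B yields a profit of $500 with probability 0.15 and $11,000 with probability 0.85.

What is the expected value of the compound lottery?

EV(A) = 0.22 × (-700) + 0.53 × (-650) + 0.25 × 11900 = -154 − 344.5 + 2975 = 2476.5
EV(B) = 0.15 × 500 + 0.85 × 11000 = 75 + 9350 = 9425
Overall = 0.6 × 2476.5 + 0.4 × 9425 = 1485.9 + 3770 = 5255.9

$5,255.90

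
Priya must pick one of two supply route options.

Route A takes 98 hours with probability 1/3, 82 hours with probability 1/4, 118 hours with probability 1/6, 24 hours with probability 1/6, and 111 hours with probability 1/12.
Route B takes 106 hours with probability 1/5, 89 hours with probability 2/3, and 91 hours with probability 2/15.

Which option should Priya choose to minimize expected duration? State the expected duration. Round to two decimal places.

Route A (86.08 hours)

Route A = 1/3 × 98 + 1/4 × 82 + 1/6 × 118 + 1/6 × 24 + 1/12 × 111 = 32.6667 + 20.5 + 19.6667 + 4 + 9.25 = 86.0833
Route B = 1/5 × 106 + 2/3 × 89 + 2/15 × 91 = 21.2 + 59.3333 + 12.1333 = 92.6667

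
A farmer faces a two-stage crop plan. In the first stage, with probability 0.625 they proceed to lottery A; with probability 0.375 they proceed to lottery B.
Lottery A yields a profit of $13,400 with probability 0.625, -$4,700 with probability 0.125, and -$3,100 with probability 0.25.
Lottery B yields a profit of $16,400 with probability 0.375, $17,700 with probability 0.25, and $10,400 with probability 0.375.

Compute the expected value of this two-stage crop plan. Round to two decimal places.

EV(A) = 0.625 × 13400 + 0.125 × (-4700) + 0.25 × (-3100) = 8375 − 587.5 − 775 = 7012.5
EV(B) = 0.375 × 16400 + 0.25 × 17700 + 0.375 × 10400 = 6150 + 4425 + 3900 = 14475
Overall = 0.625 × 7012.5 + 0.375 × 14475 = 4382.8125 + 5428.125 = 9810.9375

$9,810.94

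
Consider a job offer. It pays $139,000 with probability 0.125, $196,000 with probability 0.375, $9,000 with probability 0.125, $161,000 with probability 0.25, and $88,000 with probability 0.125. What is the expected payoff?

EV = 0.125 × 139000 + 0.375 × 196000 + 0.125 × 9000 + 0.25 × 161000 + 0.125 × 88000 = 17375 + 73500 + 1125 + 40250 + 11000 = 143250

$143,250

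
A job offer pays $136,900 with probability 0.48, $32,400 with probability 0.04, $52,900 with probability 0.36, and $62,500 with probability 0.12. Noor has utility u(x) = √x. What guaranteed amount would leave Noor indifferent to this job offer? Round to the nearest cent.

$88,565.76

E[u] = 0.48·√136900 + 0.04·√32400 + 0.36·√52900 + 0.12·√62500 = 0.48·370 + 0.04·180 + 0.36·230 + 0.12·250 = 297.6
CE = (297.6)² = 88565.76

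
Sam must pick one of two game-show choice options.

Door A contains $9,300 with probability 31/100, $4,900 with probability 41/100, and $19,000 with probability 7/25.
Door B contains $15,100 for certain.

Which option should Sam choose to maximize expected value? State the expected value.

Door B ($15,100)

Door A = 31/100 × 9300 + 41/100 × 4900 + 7/25 × 19000 = 2883 + 2009 + 5320 = 10212
Door B: 15100 (certain)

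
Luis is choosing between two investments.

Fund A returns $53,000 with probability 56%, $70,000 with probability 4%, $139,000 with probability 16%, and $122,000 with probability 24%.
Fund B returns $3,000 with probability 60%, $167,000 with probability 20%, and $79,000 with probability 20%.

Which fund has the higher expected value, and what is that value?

Fund A = 0.56 × 53000 + 0.04 × 70000 + 0.16 × 139000 + 0.24 × 122000 = 29680 + 2800 + 22240 + 29280 = 84000
Fund B = 0.6 × 3000 + 0.2 × 167000 + 0.2 × 79000 = 1800 + 33400 + 15800 = 51000

Fund A ($84,000)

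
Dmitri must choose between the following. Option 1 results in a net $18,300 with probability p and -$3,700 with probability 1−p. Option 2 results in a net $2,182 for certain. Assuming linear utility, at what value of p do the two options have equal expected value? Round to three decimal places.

p·18300 + (1−p)·(-3700) = 2182
22000p − 3700 = 2182
p = (2182 + 3700) / 22000

p = 0.267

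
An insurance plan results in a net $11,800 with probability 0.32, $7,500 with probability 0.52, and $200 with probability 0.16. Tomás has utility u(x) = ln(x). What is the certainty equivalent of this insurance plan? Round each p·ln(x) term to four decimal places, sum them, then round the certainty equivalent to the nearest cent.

E[u] = 0.32·ln(11800) + 0.52·ln(7500) + 0.16·ln(200) = 3.0003 + 4.6398 + 0.8477 = 8.4878
CE = e^8.4878 ≈ 4855.17

$4,855.17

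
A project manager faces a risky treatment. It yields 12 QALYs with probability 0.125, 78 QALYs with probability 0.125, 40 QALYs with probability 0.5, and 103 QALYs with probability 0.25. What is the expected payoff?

EV = 0.125 × 12 + 0.125 × 78 + 0.5 × 40 + 0.25 × 103 = 1.5 + 9.75 + 20 + 25.75 = 57

57 QALYs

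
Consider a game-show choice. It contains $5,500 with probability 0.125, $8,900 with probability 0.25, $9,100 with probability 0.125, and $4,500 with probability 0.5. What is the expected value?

EV = 0.125 × 5500 + 0.25 × 8900 + 0.125 × 9100 + 0.5 × 4500 = 687.5 + 2225 + 1137.5 + 2250 = 6300

$6,300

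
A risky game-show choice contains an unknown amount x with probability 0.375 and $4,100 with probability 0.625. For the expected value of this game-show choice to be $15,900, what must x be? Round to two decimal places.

x = $35,566.67

0.375·x + 0.625·4100 = 15900
0.375·x = 15900 − 2562.5 = 13337.5
x = 13337.5 / 0.375 = 35566.6667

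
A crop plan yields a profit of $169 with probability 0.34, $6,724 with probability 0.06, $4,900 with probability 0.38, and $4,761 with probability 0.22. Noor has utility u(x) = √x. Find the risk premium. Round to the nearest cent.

E[u] = 0.34·√169 + 0.06·√6724 + 0.38·√4900 + 0.22·√4761 = 0.34·13 + 0.06·82 + 0.38·70 + 0.22·69 = 51.12
CE = (51.12)² = 2613.2544
Risk premium = EV − CE = 3370.32 − 2613.2544 = 757.0656

$757.07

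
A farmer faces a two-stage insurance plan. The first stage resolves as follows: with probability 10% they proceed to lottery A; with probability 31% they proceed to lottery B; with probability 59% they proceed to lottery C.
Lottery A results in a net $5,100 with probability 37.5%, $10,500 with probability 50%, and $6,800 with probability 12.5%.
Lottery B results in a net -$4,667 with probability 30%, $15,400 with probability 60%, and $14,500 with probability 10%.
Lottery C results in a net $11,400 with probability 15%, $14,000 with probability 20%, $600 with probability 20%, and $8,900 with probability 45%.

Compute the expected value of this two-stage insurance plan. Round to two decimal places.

EV(A) = 0.375 × 5100 + 0.5 × 10500 + 0.125 × 6800 = 1912.5 + 5250 + 850 = 8012.5
EV(B) = 0.3 × (-4667) + 0.6 × 15400 + 0.1 × 14500 = -1400.1 + 9240 + 1450 = 9289.9
EV(C) = 0.15 × 11400 + 0.2 × 14000 + 0.2 × 600 + 0.45 × 8900 = 1710 + 2800 + 120 + 4005 = 8635
Overall = 0.1 × 8012.5 + 0.31 × 9289.9 + 0.59 × 8635 = 801.25 + 2879.869 + 5094.65 = 8775.769

$8,775.77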